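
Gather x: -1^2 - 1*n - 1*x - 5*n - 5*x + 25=-6*n - 6*x + 24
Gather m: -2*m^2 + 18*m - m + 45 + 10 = -2*m^2 + 17*m + 55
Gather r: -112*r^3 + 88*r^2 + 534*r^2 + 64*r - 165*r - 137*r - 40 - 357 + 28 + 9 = -112*r^3 + 622*r^2 - 238*r - 360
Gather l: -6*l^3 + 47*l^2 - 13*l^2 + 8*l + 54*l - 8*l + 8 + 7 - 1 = -6*l^3 + 34*l^2 + 54*l + 14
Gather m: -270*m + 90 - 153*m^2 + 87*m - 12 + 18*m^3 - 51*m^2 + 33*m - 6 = 18*m^3 - 204*m^2 - 150*m + 72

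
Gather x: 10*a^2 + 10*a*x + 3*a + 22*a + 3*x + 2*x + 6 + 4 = 10*a^2 + 25*a + x*(10*a + 5) + 10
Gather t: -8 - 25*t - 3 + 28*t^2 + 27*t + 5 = 28*t^2 + 2*t - 6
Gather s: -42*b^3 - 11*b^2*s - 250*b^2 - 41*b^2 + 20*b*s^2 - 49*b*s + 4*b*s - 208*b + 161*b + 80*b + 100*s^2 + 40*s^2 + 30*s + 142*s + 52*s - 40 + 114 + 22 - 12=-42*b^3 - 291*b^2 + 33*b + s^2*(20*b + 140) + s*(-11*b^2 - 45*b + 224) + 84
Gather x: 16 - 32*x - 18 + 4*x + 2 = -28*x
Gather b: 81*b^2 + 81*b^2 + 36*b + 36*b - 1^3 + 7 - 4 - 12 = 162*b^2 + 72*b - 10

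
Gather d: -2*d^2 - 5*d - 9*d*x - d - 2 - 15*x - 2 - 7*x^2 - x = -2*d^2 + d*(-9*x - 6) - 7*x^2 - 16*x - 4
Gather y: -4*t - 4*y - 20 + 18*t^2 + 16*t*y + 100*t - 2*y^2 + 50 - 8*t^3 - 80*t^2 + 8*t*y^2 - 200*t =-8*t^3 - 62*t^2 - 104*t + y^2*(8*t - 2) + y*(16*t - 4) + 30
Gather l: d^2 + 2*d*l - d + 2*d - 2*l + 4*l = d^2 + d + l*(2*d + 2)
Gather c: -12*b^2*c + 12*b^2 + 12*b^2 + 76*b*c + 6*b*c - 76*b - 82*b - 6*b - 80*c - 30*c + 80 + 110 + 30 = 24*b^2 - 164*b + c*(-12*b^2 + 82*b - 110) + 220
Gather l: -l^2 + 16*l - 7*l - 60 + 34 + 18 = -l^2 + 9*l - 8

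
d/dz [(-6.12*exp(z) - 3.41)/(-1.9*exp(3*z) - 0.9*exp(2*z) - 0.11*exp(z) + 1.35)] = (-(6.12*exp(z) + 3.41)*(5.7*exp(2*z) + 1.8*exp(z) + 0.11) + 11.628*exp(3*z) + 5.508*exp(2*z) + 0.6732*exp(z) - 8.262)*exp(z)/(1.9*exp(3*z) + 0.9*exp(2*z) + 0.11*exp(z) - 1.35)^2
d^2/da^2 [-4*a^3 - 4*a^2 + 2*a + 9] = -24*a - 8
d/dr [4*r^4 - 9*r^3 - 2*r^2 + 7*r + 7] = 16*r^3 - 27*r^2 - 4*r + 7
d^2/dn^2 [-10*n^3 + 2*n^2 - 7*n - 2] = 4 - 60*n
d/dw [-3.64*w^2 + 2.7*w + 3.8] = 2.7 - 7.28*w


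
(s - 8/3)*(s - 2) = s^2 - 14*s/3 + 16/3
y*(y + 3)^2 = y^3 + 6*y^2 + 9*y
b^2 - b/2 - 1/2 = (b - 1)*(b + 1/2)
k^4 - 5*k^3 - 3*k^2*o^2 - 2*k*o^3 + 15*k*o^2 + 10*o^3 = (k - 5)*(k - 2*o)*(k + o)^2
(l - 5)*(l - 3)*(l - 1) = l^3 - 9*l^2 + 23*l - 15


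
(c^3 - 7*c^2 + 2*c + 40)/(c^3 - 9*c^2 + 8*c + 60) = (c - 4)/(c - 6)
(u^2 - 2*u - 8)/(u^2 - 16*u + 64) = (u^2 - 2*u - 8)/(u^2 - 16*u + 64)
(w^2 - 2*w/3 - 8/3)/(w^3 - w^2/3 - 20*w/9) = 3*(w - 2)/(w*(3*w - 5))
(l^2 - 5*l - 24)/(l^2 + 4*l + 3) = (l - 8)/(l + 1)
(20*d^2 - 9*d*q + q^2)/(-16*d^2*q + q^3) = (-5*d + q)/(q*(4*d + q))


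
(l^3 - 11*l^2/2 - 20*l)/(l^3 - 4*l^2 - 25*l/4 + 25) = 2*l*(l - 8)/(2*l^2 - 13*l + 20)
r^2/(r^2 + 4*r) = r/(r + 4)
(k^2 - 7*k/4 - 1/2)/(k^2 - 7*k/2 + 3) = (4*k + 1)/(2*(2*k - 3))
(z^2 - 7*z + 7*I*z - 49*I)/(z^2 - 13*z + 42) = (z + 7*I)/(z - 6)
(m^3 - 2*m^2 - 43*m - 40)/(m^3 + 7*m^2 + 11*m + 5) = (m - 8)/(m + 1)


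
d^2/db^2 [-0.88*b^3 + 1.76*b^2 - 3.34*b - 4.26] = 3.52 - 5.28*b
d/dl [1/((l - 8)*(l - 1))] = (9 - 2*l)/(l^4 - 18*l^3 + 97*l^2 - 144*l + 64)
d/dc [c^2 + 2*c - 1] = 2*c + 2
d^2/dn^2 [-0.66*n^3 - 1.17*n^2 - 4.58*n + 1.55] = -3.96*n - 2.34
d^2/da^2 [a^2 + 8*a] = 2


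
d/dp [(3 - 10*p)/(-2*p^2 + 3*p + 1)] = (-20*p^2 + 12*p - 19)/(4*p^4 - 12*p^3 + 5*p^2 + 6*p + 1)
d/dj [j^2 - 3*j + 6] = 2*j - 3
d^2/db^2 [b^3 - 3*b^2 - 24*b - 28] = 6*b - 6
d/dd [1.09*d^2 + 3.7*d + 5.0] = 2.18*d + 3.7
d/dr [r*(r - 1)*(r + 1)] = 3*r^2 - 1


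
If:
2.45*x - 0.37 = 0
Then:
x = 0.15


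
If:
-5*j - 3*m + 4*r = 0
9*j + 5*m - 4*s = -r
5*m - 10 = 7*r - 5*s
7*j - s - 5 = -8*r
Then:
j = -175/1306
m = 1985/1306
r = 635/653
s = 2405/1306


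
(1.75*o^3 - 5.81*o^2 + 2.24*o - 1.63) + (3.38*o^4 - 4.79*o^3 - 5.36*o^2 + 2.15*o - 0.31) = 3.38*o^4 - 3.04*o^3 - 11.17*o^2 + 4.39*o - 1.94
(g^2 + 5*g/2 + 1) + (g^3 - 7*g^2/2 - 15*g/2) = g^3 - 5*g^2/2 - 5*g + 1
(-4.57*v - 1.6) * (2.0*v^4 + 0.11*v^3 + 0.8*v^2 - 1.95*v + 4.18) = -9.14*v^5 - 3.7027*v^4 - 3.832*v^3 + 7.6315*v^2 - 15.9826*v - 6.688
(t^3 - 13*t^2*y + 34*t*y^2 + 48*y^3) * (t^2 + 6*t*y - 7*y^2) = t^5 - 7*t^4*y - 51*t^3*y^2 + 343*t^2*y^3 + 50*t*y^4 - 336*y^5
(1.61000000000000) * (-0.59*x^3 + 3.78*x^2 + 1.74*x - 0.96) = -0.9499*x^3 + 6.0858*x^2 + 2.8014*x - 1.5456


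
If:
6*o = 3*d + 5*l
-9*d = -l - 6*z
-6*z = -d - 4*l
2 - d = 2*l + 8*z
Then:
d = 30/211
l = 48/211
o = 55/211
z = 37/211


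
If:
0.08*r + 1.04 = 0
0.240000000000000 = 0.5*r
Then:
No Solution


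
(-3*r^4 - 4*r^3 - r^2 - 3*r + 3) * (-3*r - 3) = 9*r^5 + 21*r^4 + 15*r^3 + 12*r^2 - 9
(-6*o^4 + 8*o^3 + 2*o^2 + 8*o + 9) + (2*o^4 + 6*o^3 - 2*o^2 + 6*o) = -4*o^4 + 14*o^3 + 14*o + 9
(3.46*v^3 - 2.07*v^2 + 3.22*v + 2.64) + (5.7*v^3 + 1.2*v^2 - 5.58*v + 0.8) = 9.16*v^3 - 0.87*v^2 - 2.36*v + 3.44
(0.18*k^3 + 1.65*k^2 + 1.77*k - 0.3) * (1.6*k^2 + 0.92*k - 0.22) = 0.288*k^5 + 2.8056*k^4 + 4.3104*k^3 + 0.7854*k^2 - 0.6654*k + 0.066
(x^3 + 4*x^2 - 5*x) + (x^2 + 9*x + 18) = x^3 + 5*x^2 + 4*x + 18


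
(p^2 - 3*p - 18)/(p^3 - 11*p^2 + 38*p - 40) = (p^2 - 3*p - 18)/(p^3 - 11*p^2 + 38*p - 40)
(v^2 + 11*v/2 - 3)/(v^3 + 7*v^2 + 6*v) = (v - 1/2)/(v*(v + 1))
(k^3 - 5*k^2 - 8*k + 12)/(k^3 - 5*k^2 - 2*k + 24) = (k^2 - 7*k + 6)/(k^2 - 7*k + 12)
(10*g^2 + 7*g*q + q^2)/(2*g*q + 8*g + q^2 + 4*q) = (5*g + q)/(q + 4)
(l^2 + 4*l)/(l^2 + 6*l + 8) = l/(l + 2)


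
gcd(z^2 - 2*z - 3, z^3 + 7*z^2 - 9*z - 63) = z - 3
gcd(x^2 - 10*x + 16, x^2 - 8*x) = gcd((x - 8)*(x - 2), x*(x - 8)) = x - 8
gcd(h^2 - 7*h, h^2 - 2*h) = h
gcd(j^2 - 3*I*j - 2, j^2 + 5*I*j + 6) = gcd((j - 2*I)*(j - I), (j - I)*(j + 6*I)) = j - I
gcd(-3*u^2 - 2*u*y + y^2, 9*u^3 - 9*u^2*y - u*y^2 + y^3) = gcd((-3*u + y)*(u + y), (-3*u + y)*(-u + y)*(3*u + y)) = -3*u + y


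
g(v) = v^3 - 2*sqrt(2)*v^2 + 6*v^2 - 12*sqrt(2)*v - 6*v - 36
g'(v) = 3*v^2 - 4*sqrt(2)*v + 12*v - 12*sqrt(2) - 6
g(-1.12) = -7.70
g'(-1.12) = -26.31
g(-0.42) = -25.87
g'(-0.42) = -25.11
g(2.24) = -60.30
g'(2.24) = 6.29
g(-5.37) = 23.96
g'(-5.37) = 29.48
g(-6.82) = -49.04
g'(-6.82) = 73.31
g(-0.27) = -29.59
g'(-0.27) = -24.46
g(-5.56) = 17.88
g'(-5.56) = 34.50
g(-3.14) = 36.44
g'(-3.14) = -13.31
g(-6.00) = 0.00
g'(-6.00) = 46.97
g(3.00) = -49.37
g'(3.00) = 23.06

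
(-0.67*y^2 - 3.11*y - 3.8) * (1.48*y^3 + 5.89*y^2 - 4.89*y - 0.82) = -0.9916*y^5 - 8.5491*y^4 - 20.6656*y^3 - 6.6247*y^2 + 21.1322*y + 3.116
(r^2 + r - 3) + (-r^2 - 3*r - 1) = -2*r - 4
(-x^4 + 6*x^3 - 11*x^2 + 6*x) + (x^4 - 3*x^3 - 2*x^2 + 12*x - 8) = 3*x^3 - 13*x^2 + 18*x - 8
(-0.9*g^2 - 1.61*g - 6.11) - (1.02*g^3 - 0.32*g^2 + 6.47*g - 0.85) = -1.02*g^3 - 0.58*g^2 - 8.08*g - 5.26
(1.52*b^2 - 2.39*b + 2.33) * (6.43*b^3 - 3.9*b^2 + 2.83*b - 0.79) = 9.7736*b^5 - 21.2957*b^4 + 28.6045*b^3 - 17.0515*b^2 + 8.482*b - 1.8407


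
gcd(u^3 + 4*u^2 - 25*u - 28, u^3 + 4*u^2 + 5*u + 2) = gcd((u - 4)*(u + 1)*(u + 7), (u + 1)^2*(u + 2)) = u + 1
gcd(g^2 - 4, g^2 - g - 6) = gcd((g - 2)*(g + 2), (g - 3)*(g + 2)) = g + 2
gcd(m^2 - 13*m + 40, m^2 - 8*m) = m - 8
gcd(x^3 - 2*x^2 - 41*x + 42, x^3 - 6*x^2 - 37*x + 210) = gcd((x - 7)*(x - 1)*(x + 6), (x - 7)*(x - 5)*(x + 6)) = x^2 - x - 42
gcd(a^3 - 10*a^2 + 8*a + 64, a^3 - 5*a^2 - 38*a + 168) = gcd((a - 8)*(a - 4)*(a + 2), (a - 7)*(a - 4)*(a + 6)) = a - 4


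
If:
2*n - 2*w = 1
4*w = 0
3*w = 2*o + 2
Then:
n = 1/2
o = -1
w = 0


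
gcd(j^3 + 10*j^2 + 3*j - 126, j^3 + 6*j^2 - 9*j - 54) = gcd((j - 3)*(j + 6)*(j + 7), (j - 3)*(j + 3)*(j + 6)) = j^2 + 3*j - 18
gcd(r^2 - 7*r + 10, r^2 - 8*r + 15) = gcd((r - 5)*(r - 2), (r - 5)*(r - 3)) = r - 5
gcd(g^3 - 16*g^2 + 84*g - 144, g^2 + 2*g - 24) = g - 4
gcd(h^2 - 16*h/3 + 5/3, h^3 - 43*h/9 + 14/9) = h - 1/3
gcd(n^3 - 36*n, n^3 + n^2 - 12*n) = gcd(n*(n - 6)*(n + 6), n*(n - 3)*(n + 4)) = n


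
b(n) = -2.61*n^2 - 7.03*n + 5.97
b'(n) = -5.22*n - 7.03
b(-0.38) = 8.26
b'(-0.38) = -5.05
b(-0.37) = 8.21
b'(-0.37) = -5.10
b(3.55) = -51.88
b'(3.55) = -25.56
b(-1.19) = 10.64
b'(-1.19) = -0.82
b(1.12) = -5.18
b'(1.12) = -12.88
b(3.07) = -40.21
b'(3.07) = -23.06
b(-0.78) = 9.87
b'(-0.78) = -2.96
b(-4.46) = -14.59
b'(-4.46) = 16.25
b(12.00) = -454.23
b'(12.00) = -69.67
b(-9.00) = -142.17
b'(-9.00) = 39.95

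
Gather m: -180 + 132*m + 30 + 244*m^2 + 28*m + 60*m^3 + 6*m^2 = 60*m^3 + 250*m^2 + 160*m - 150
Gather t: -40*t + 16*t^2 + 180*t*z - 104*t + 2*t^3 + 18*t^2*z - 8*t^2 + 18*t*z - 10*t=2*t^3 + t^2*(18*z + 8) + t*(198*z - 154)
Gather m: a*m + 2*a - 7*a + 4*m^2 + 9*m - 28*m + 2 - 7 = -5*a + 4*m^2 + m*(a - 19) - 5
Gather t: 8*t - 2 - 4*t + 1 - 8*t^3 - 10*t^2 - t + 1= -8*t^3 - 10*t^2 + 3*t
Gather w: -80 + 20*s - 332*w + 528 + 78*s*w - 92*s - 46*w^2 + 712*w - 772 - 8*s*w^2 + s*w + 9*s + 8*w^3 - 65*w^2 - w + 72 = -63*s + 8*w^3 + w^2*(-8*s - 111) + w*(79*s + 379) - 252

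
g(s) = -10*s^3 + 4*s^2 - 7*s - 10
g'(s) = -30*s^2 + 8*s - 7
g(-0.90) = 6.83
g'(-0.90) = -38.50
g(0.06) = -10.41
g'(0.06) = -6.63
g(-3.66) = 559.48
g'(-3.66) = -438.15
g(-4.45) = 981.57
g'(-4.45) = -636.68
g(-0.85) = 4.98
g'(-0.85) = -35.48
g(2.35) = -134.14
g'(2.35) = -153.88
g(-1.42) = 36.64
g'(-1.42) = -78.85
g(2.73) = -202.76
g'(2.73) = -208.75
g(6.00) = -2068.00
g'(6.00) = -1039.00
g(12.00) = -16798.00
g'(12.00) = -4231.00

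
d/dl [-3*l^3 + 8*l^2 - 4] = l*(16 - 9*l)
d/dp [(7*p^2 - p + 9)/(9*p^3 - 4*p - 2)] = ((1 - 14*p)*(-9*p^3 + 4*p + 2) - (27*p^2 - 4)*(7*p^2 - p + 9))/(-9*p^3 + 4*p + 2)^2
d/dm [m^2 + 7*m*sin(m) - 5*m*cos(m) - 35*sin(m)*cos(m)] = 5*m*sin(m) + 7*m*cos(m) + 2*m + 7*sin(m) - 5*cos(m) - 35*cos(2*m)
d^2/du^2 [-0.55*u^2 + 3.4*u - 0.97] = -1.10000000000000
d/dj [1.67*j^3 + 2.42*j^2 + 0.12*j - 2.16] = 5.01*j^2 + 4.84*j + 0.12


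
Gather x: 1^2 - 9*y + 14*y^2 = 14*y^2 - 9*y + 1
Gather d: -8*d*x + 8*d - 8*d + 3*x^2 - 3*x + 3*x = -8*d*x + 3*x^2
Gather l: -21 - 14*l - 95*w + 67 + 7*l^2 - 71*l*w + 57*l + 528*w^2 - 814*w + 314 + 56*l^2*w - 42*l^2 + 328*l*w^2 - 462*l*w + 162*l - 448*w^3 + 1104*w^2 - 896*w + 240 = l^2*(56*w - 35) + l*(328*w^2 - 533*w + 205) - 448*w^3 + 1632*w^2 - 1805*w + 600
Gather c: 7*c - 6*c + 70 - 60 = c + 10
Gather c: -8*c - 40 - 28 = -8*c - 68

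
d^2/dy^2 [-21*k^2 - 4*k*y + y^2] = 2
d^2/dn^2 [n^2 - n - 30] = 2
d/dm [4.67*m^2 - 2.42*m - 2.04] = 9.34*m - 2.42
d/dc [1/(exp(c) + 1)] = -1/(4*cosh(c/2)^2)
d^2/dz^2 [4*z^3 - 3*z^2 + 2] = 24*z - 6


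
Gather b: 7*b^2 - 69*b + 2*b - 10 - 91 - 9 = 7*b^2 - 67*b - 110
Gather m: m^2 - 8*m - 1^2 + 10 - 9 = m^2 - 8*m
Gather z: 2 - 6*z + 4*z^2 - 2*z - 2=4*z^2 - 8*z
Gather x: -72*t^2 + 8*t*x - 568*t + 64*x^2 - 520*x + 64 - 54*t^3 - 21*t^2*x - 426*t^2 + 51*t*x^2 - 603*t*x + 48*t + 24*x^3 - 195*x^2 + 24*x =-54*t^3 - 498*t^2 - 520*t + 24*x^3 + x^2*(51*t - 131) + x*(-21*t^2 - 595*t - 496) + 64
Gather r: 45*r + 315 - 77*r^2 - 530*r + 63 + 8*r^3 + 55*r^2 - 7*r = 8*r^3 - 22*r^2 - 492*r + 378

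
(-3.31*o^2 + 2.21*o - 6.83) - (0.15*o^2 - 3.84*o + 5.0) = -3.46*o^2 + 6.05*o - 11.83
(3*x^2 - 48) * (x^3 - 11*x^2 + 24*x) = 3*x^5 - 33*x^4 + 24*x^3 + 528*x^2 - 1152*x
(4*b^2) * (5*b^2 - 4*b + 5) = 20*b^4 - 16*b^3 + 20*b^2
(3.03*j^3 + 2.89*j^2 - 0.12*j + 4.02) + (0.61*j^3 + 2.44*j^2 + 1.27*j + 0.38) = 3.64*j^3 + 5.33*j^2 + 1.15*j + 4.4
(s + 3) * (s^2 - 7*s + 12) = s^3 - 4*s^2 - 9*s + 36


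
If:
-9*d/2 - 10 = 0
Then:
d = -20/9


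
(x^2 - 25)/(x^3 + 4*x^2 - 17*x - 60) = (x - 5)/(x^2 - x - 12)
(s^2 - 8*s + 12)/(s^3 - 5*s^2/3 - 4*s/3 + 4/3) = 3*(s - 6)/(3*s^2 + s - 2)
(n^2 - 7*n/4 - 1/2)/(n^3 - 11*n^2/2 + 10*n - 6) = (4*n + 1)/(2*(2*n^2 - 7*n + 6))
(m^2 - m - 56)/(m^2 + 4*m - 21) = (m - 8)/(m - 3)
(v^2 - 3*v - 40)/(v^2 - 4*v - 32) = (v + 5)/(v + 4)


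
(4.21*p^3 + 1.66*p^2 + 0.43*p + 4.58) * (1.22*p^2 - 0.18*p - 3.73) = 5.1362*p^5 + 1.2674*p^4 - 15.4775*p^3 - 0.6816*p^2 - 2.4283*p - 17.0834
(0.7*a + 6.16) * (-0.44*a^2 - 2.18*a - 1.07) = -0.308*a^3 - 4.2364*a^2 - 14.1778*a - 6.5912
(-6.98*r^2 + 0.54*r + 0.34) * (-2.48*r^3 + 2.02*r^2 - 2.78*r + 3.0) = 17.3104*r^5 - 15.4388*r^4 + 19.652*r^3 - 21.7544*r^2 + 0.6748*r + 1.02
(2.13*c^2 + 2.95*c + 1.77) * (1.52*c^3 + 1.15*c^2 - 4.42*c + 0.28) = 3.2376*c^5 + 6.9335*c^4 - 3.3317*c^3 - 10.4071*c^2 - 6.9974*c + 0.4956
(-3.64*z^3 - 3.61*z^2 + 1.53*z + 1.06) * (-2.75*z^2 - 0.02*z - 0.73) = 10.01*z^5 + 10.0003*z^4 - 1.4781*z^3 - 0.3103*z^2 - 1.1381*z - 0.7738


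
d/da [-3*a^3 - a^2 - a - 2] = -9*a^2 - 2*a - 1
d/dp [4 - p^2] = -2*p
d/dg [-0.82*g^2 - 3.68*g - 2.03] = -1.64*g - 3.68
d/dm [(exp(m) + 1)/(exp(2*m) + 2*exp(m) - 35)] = (-2*(exp(m) + 1)^2 + exp(2*m) + 2*exp(m) - 35)*exp(m)/(exp(2*m) + 2*exp(m) - 35)^2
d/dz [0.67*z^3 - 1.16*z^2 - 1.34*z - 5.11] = 2.01*z^2 - 2.32*z - 1.34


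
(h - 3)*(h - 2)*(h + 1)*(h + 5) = h^4 + h^3 - 19*h^2 + 11*h + 30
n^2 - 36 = (n - 6)*(n + 6)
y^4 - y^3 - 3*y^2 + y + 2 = (y - 2)*(y - 1)*(y + 1)^2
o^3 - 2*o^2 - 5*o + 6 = (o - 3)*(o - 1)*(o + 2)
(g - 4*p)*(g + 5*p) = g^2 + g*p - 20*p^2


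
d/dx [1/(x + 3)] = -1/(x + 3)^2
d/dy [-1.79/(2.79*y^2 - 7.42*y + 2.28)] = (9.9882*y - 13.2818)/(2.79*y^2 - 7.42*y + 2.28)^2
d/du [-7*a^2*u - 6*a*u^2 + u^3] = -7*a^2 - 12*a*u + 3*u^2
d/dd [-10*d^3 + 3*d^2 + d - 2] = -30*d^2 + 6*d + 1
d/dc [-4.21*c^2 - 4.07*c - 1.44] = -8.42*c - 4.07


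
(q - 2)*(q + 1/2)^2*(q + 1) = q^4 - 11*q^2/4 - 9*q/4 - 1/2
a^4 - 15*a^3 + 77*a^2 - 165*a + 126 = (a - 7)*(a - 3)^2*(a - 2)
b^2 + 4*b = b*(b + 4)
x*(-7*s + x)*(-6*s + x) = 42*s^2*x - 13*s*x^2 + x^3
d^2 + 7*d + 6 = (d + 1)*(d + 6)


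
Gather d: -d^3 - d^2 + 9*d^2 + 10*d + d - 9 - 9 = -d^3 + 8*d^2 + 11*d - 18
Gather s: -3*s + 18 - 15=3 - 3*s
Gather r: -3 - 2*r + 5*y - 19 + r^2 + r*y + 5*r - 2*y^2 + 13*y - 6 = r^2 + r*(y + 3) - 2*y^2 + 18*y - 28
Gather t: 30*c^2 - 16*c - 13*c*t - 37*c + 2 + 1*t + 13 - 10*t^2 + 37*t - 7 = 30*c^2 - 53*c - 10*t^2 + t*(38 - 13*c) + 8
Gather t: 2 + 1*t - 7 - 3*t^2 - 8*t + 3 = -3*t^2 - 7*t - 2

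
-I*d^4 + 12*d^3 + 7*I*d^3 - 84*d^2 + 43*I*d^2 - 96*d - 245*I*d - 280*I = (d - 8)*(d + 5*I)*(d + 7*I)*(-I*d - I)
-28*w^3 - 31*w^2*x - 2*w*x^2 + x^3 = (-7*w + x)*(w + x)*(4*w + x)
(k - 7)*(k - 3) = k^2 - 10*k + 21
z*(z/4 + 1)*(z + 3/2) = z^3/4 + 11*z^2/8 + 3*z/2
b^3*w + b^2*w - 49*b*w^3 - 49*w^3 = (b - 7*w)*(b + 7*w)*(b*w + w)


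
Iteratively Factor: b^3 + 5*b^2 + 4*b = (b + 4)*(b^2 + b) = b*(b + 4)*(b + 1)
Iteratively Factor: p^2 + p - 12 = (p - 3)*(p + 4)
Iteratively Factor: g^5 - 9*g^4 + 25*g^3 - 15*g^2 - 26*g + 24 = (g - 4)*(g^4 - 5*g^3 + 5*g^2 + 5*g - 6) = (g - 4)*(g - 3)*(g^3 - 2*g^2 - g + 2) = (g - 4)*(g - 3)*(g - 1)*(g^2 - g - 2) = (g - 4)*(g - 3)*(g - 2)*(g - 1)*(g + 1)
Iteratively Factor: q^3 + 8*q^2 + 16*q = (q)*(q^2 + 8*q + 16) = q*(q + 4)*(q + 4)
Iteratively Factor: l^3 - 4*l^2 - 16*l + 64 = (l + 4)*(l^2 - 8*l + 16) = (l - 4)*(l + 4)*(l - 4)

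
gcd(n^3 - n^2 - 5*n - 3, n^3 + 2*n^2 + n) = n^2 + 2*n + 1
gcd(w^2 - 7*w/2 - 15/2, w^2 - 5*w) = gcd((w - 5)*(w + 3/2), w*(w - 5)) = w - 5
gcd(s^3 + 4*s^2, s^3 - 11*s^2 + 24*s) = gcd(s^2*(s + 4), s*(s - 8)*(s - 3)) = s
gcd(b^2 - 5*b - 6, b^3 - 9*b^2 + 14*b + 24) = b^2 - 5*b - 6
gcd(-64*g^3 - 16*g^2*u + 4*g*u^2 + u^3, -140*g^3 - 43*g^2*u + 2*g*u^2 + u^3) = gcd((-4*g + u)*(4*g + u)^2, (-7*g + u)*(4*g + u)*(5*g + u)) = 4*g + u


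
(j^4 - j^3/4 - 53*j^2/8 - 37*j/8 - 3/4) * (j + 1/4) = j^5 - 107*j^3/16 - 201*j^2/32 - 61*j/32 - 3/16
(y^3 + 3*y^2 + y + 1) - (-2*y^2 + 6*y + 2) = y^3 + 5*y^2 - 5*y - 1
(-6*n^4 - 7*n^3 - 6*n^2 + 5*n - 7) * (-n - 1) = 6*n^5 + 13*n^4 + 13*n^3 + n^2 + 2*n + 7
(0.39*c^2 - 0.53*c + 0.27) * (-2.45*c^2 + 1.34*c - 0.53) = -0.9555*c^4 + 1.8211*c^3 - 1.5784*c^2 + 0.6427*c - 0.1431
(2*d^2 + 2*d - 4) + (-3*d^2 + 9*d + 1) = -d^2 + 11*d - 3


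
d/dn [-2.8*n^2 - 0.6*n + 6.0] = -5.6*n - 0.6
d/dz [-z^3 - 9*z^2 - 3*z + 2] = -3*z^2 - 18*z - 3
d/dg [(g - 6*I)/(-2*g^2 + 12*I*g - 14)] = (g^2 - 12*I*g - 43)/(2*(g^4 - 12*I*g^3 - 22*g^2 - 84*I*g + 49))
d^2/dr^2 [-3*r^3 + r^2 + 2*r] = 2 - 18*r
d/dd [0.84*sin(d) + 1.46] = 0.84*cos(d)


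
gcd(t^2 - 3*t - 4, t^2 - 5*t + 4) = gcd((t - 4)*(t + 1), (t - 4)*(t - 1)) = t - 4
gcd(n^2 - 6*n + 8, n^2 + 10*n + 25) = 1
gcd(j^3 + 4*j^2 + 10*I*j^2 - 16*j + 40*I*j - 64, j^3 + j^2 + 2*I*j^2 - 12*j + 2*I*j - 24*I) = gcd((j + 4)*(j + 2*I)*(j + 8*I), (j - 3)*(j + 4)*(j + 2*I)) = j^2 + j*(4 + 2*I) + 8*I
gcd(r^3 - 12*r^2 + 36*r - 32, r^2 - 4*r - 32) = r - 8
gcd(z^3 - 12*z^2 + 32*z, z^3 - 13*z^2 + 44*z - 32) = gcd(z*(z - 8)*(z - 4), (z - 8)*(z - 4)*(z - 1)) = z^2 - 12*z + 32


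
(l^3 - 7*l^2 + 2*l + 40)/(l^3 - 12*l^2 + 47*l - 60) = (l + 2)/(l - 3)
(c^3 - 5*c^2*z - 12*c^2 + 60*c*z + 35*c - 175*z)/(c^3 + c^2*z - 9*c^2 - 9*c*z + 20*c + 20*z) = (c^2 - 5*c*z - 7*c + 35*z)/(c^2 + c*z - 4*c - 4*z)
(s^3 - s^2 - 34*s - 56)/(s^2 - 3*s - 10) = (s^2 - 3*s - 28)/(s - 5)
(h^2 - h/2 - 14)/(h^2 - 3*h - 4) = (h + 7/2)/(h + 1)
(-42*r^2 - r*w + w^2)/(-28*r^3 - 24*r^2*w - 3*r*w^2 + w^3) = (6*r + w)/(4*r^2 + 4*r*w + w^2)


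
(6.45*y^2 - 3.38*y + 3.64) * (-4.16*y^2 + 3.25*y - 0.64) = -26.832*y^4 + 35.0233*y^3 - 30.2554*y^2 + 13.9932*y - 2.3296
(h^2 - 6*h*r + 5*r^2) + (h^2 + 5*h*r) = 2*h^2 - h*r + 5*r^2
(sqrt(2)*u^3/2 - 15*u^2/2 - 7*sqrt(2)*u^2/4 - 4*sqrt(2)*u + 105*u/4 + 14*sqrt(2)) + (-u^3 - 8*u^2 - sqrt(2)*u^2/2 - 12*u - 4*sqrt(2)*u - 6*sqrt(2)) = -u^3 + sqrt(2)*u^3/2 - 31*u^2/2 - 9*sqrt(2)*u^2/4 - 8*sqrt(2)*u + 57*u/4 + 8*sqrt(2)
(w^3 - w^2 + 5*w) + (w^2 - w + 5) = w^3 + 4*w + 5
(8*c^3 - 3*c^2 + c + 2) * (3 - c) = -8*c^4 + 27*c^3 - 10*c^2 + c + 6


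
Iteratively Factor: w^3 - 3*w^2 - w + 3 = (w + 1)*(w^2 - 4*w + 3) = (w - 3)*(w + 1)*(w - 1)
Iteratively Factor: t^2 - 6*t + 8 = (t - 4)*(t - 2)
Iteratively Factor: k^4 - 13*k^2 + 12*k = (k - 1)*(k^3 + k^2 - 12*k) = (k - 3)*(k - 1)*(k^2 + 4*k) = k*(k - 3)*(k - 1)*(k + 4)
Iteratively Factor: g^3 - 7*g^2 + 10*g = (g)*(g^2 - 7*g + 10) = g*(g - 2)*(g - 5)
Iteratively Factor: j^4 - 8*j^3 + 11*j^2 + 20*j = (j + 1)*(j^3 - 9*j^2 + 20*j) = (j - 5)*(j + 1)*(j^2 - 4*j) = (j - 5)*(j - 4)*(j + 1)*(j)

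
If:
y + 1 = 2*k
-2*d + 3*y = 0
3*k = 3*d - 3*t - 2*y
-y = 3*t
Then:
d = 9/8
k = 7/8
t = -1/4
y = 3/4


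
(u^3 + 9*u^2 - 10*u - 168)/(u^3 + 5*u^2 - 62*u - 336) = (u - 4)/(u - 8)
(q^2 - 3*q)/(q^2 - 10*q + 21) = q/(q - 7)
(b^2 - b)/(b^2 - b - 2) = b*(1 - b)/(-b^2 + b + 2)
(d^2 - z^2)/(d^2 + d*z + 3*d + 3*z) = (d - z)/(d + 3)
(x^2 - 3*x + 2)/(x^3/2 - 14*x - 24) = 2*(-x^2 + 3*x - 2)/(-x^3 + 28*x + 48)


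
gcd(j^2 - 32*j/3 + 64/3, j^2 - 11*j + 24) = j - 8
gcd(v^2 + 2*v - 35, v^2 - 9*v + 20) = v - 5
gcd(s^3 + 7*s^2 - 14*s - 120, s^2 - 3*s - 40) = s + 5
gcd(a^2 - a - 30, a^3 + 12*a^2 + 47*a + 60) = a + 5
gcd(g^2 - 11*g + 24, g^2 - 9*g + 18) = g - 3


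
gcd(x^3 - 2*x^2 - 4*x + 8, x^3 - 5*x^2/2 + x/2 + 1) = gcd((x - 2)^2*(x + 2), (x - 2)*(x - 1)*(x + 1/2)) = x - 2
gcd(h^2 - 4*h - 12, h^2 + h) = 1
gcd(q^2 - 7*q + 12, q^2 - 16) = q - 4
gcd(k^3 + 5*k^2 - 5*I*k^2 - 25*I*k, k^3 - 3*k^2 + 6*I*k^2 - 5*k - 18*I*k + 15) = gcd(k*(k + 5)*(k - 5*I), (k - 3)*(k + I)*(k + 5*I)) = 1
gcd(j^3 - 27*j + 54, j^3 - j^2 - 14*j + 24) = j - 3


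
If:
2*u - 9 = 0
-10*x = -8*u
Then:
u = 9/2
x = 18/5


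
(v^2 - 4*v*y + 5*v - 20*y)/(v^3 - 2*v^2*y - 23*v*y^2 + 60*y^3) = (-v - 5)/(-v^2 - 2*v*y + 15*y^2)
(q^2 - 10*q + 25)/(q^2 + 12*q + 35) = (q^2 - 10*q + 25)/(q^2 + 12*q + 35)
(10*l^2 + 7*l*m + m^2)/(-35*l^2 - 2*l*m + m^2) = (-2*l - m)/(7*l - m)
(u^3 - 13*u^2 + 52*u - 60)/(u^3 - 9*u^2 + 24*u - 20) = (u - 6)/(u - 2)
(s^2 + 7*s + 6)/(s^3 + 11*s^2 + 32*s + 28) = (s^2 + 7*s + 6)/(s^3 + 11*s^2 + 32*s + 28)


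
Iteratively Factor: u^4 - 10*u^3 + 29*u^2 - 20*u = (u - 4)*(u^3 - 6*u^2 + 5*u) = (u - 4)*(u - 1)*(u^2 - 5*u) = (u - 5)*(u - 4)*(u - 1)*(u)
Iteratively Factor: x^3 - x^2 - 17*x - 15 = (x + 3)*(x^2 - 4*x - 5) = (x + 1)*(x + 3)*(x - 5)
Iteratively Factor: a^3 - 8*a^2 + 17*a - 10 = (a - 1)*(a^2 - 7*a + 10) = (a - 5)*(a - 1)*(a - 2)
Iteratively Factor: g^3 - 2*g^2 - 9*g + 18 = (g + 3)*(g^2 - 5*g + 6) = (g - 3)*(g + 3)*(g - 2)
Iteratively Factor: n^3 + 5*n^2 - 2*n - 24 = (n + 3)*(n^2 + 2*n - 8) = (n + 3)*(n + 4)*(n - 2)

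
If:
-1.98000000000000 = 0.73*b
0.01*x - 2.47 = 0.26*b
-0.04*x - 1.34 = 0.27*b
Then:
No Solution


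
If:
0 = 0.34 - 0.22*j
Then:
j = 1.55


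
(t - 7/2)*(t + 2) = t^2 - 3*t/2 - 7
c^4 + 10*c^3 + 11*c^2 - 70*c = c*(c - 2)*(c + 5)*(c + 7)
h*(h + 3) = h^2 + 3*h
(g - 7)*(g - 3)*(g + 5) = g^3 - 5*g^2 - 29*g + 105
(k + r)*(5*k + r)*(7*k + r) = 35*k^3 + 47*k^2*r + 13*k*r^2 + r^3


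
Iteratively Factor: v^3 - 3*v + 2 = (v - 1)*(v^2 + v - 2) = (v - 1)*(v + 2)*(v - 1)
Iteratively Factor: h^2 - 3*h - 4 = (h - 4)*(h + 1)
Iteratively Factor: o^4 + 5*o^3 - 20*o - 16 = (o - 2)*(o^3 + 7*o^2 + 14*o + 8) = (o - 2)*(o + 4)*(o^2 + 3*o + 2) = (o - 2)*(o + 2)*(o + 4)*(o + 1)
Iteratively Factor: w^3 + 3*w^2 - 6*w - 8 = (w + 4)*(w^2 - w - 2) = (w + 1)*(w + 4)*(w - 2)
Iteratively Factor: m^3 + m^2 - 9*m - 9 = (m + 3)*(m^2 - 2*m - 3) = (m - 3)*(m + 3)*(m + 1)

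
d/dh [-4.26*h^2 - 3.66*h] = -8.52*h - 3.66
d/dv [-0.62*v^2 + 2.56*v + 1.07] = 2.56 - 1.24*v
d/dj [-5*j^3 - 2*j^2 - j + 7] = -15*j^2 - 4*j - 1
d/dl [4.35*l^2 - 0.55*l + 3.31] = 8.7*l - 0.55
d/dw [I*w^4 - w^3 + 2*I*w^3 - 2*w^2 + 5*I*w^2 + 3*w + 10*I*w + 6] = 4*I*w^3 + w^2*(-3 + 6*I) + w*(-4 + 10*I) + 3 + 10*I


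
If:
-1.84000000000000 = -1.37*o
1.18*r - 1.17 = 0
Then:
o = 1.34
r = 0.99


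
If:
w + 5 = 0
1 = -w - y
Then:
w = -5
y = 4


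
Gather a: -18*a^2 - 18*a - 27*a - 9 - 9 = -18*a^2 - 45*a - 18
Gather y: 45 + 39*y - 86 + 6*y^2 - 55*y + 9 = 6*y^2 - 16*y - 32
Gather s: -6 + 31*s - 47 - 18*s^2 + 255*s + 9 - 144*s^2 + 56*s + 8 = -162*s^2 + 342*s - 36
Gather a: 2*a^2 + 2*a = 2*a^2 + 2*a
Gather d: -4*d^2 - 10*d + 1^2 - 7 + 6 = -4*d^2 - 10*d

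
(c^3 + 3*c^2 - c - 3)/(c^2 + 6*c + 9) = (c^2 - 1)/(c + 3)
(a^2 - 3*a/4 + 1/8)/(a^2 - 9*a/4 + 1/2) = (a - 1/2)/(a - 2)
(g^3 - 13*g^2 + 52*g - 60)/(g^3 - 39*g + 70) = (g - 6)/(g + 7)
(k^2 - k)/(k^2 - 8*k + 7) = k/(k - 7)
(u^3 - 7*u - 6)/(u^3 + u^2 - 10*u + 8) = (u^3 - 7*u - 6)/(u^3 + u^2 - 10*u + 8)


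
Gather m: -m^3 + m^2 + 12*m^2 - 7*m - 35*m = -m^3 + 13*m^2 - 42*m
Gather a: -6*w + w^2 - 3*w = w^2 - 9*w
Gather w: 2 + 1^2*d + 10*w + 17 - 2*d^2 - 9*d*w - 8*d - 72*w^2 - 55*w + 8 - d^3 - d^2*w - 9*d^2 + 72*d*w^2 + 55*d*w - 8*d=-d^3 - 11*d^2 - 15*d + w^2*(72*d - 72) + w*(-d^2 + 46*d - 45) + 27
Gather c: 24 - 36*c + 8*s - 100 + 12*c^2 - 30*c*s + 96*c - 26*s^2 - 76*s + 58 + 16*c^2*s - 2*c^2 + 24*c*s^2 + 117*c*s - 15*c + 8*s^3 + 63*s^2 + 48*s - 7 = c^2*(16*s + 10) + c*(24*s^2 + 87*s + 45) + 8*s^3 + 37*s^2 - 20*s - 25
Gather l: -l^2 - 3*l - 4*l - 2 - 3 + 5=-l^2 - 7*l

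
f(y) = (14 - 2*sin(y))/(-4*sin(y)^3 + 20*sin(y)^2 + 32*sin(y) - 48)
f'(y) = (14 - 2*sin(y))*(12*sin(y)^2*cos(y) - 40*sin(y)*cos(y) - 32*cos(y))/(-4*sin(y)^3 + 20*sin(y)^2 + 32*sin(y) - 48)^2 - 2*cos(y)/(-4*sin(y)^3 + 20*sin(y)^2 + 32*sin(y) - 48) = (-sin(y)^3 + 13*sin(y)^2 - 35*sin(y) - 22)*cos(y)/((sin(y) - 6)^2*(sin(y) - 1)^2*(sin(y) + 2)^2)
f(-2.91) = -0.27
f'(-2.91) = 0.07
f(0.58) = -0.51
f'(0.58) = -0.79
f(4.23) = -0.27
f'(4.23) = -0.04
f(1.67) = -40.74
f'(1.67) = 819.42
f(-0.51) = -0.26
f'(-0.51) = -0.01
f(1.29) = -5.17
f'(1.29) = -36.13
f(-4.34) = -2.98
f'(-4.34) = 15.48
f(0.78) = -0.74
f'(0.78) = -1.60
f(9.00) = -0.42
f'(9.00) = 0.50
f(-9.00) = -0.26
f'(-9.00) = 0.02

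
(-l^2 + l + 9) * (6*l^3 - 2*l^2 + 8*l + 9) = -6*l^5 + 8*l^4 + 44*l^3 - 19*l^2 + 81*l + 81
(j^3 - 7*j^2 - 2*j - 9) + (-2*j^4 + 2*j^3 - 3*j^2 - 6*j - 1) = -2*j^4 + 3*j^3 - 10*j^2 - 8*j - 10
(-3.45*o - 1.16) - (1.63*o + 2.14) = -5.08*o - 3.3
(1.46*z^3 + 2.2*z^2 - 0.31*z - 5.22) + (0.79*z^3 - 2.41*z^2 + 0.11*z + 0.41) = 2.25*z^3 - 0.21*z^2 - 0.2*z - 4.81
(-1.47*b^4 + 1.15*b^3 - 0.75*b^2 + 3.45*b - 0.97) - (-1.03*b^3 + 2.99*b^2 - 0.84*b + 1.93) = -1.47*b^4 + 2.18*b^3 - 3.74*b^2 + 4.29*b - 2.9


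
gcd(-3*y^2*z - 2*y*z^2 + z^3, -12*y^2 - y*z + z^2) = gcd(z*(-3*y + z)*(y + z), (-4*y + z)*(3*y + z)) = 1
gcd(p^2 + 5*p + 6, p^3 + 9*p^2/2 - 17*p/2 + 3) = 1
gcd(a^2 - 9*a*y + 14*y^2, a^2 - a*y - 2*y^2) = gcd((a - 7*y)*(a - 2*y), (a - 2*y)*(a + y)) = -a + 2*y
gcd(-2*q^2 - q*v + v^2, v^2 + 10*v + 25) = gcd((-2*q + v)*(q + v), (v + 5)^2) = 1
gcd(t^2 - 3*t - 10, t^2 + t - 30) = t - 5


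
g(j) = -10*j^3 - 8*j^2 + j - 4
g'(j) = -30*j^2 - 16*j + 1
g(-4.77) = 894.52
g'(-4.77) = -605.27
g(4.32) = -955.19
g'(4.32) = -627.99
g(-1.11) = -1.29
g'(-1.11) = -18.20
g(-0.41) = -5.07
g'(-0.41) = 2.52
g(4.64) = -1170.57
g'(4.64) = -719.13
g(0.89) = -16.50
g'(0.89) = -37.00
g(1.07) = -24.34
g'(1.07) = -50.47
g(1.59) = -62.83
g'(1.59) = -100.28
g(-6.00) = 1862.00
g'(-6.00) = -983.00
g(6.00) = -2446.00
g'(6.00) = -1175.00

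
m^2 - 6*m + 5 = (m - 5)*(m - 1)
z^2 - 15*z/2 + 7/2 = (z - 7)*(z - 1/2)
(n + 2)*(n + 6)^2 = n^3 + 14*n^2 + 60*n + 72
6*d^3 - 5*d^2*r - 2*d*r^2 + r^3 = (-3*d + r)*(-d + r)*(2*d + r)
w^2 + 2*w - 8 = (w - 2)*(w + 4)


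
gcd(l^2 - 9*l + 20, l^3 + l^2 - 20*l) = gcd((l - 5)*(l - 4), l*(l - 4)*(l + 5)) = l - 4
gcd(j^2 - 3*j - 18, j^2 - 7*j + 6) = j - 6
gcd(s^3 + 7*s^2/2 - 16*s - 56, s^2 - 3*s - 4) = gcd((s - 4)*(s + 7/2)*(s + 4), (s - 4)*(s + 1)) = s - 4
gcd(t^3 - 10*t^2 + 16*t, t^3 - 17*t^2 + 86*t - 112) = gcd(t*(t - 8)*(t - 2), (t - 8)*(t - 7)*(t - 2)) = t^2 - 10*t + 16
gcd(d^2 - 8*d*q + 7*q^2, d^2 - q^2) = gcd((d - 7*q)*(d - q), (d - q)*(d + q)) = -d + q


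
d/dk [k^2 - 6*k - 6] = 2*k - 6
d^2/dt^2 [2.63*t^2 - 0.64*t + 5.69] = 5.26000000000000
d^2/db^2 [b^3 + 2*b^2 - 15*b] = 6*b + 4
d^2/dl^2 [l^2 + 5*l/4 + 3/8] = 2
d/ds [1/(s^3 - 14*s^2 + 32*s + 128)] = (-3*s^2 + 28*s - 32)/(s^3 - 14*s^2 + 32*s + 128)^2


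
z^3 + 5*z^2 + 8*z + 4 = (z + 1)*(z + 2)^2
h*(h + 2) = h^2 + 2*h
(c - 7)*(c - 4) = c^2 - 11*c + 28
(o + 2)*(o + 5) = o^2 + 7*o + 10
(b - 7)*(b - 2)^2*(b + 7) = b^4 - 4*b^3 - 45*b^2 + 196*b - 196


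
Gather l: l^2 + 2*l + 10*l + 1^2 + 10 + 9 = l^2 + 12*l + 20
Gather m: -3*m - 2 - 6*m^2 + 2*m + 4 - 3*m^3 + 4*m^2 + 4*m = -3*m^3 - 2*m^2 + 3*m + 2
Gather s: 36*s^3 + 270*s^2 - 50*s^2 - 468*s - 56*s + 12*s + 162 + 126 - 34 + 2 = 36*s^3 + 220*s^2 - 512*s + 256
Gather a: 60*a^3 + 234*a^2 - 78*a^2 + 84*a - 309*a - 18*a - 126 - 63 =60*a^3 + 156*a^2 - 243*a - 189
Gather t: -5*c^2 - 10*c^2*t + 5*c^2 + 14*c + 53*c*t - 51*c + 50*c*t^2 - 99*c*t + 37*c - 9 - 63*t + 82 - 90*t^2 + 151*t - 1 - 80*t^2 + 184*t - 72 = t^2*(50*c - 170) + t*(-10*c^2 - 46*c + 272)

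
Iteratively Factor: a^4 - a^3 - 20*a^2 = (a - 5)*(a^3 + 4*a^2) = a*(a - 5)*(a^2 + 4*a) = a*(a - 5)*(a + 4)*(a)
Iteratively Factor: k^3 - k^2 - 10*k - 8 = (k + 2)*(k^2 - 3*k - 4) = (k + 1)*(k + 2)*(k - 4)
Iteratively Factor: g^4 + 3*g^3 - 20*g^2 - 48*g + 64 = (g + 4)*(g^3 - g^2 - 16*g + 16) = (g - 1)*(g + 4)*(g^2 - 16) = (g - 4)*(g - 1)*(g + 4)*(g + 4)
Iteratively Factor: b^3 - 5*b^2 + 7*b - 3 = (b - 1)*(b^2 - 4*b + 3) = (b - 1)^2*(b - 3)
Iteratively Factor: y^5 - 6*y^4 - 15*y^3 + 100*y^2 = (y)*(y^4 - 6*y^3 - 15*y^2 + 100*y) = y^2*(y^3 - 6*y^2 - 15*y + 100) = y^2*(y - 5)*(y^2 - y - 20) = y^2*(y - 5)*(y + 4)*(y - 5)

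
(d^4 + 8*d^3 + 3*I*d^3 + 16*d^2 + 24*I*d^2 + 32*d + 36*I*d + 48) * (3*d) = 3*d^5 + 24*d^4 + 9*I*d^4 + 48*d^3 + 72*I*d^3 + 96*d^2 + 108*I*d^2 + 144*d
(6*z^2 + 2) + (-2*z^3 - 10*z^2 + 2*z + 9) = -2*z^3 - 4*z^2 + 2*z + 11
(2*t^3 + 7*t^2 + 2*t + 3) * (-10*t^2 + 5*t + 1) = -20*t^5 - 60*t^4 + 17*t^3 - 13*t^2 + 17*t + 3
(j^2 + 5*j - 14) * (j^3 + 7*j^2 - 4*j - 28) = j^5 + 12*j^4 + 17*j^3 - 146*j^2 - 84*j + 392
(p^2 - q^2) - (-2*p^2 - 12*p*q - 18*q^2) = 3*p^2 + 12*p*q + 17*q^2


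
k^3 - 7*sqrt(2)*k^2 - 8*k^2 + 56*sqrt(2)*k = k*(k - 8)*(k - 7*sqrt(2))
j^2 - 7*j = j*(j - 7)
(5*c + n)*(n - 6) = 5*c*n - 30*c + n^2 - 6*n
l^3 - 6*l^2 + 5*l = l*(l - 5)*(l - 1)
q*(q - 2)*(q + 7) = q^3 + 5*q^2 - 14*q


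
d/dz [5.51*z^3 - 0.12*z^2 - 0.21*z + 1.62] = 16.53*z^2 - 0.24*z - 0.21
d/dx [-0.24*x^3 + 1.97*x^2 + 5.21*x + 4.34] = -0.72*x^2 + 3.94*x + 5.21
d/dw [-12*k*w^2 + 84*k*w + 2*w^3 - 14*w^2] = -24*k*w + 84*k + 6*w^2 - 28*w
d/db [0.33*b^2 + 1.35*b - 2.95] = 0.66*b + 1.35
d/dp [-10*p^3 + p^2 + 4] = 2*p*(1 - 15*p)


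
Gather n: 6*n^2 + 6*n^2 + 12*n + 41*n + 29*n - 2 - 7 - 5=12*n^2 + 82*n - 14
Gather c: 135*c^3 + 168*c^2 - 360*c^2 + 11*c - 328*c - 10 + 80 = 135*c^3 - 192*c^2 - 317*c + 70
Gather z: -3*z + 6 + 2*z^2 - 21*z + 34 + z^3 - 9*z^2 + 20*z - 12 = z^3 - 7*z^2 - 4*z + 28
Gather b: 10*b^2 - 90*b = 10*b^2 - 90*b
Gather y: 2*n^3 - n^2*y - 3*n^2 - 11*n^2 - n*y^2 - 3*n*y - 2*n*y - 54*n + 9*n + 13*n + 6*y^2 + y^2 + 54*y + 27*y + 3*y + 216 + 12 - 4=2*n^3 - 14*n^2 - 32*n + y^2*(7 - n) + y*(-n^2 - 5*n + 84) + 224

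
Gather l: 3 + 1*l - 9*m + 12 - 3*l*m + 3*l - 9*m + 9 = l*(4 - 3*m) - 18*m + 24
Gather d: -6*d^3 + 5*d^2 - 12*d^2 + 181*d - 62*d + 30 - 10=-6*d^3 - 7*d^2 + 119*d + 20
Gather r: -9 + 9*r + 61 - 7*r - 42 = 2*r + 10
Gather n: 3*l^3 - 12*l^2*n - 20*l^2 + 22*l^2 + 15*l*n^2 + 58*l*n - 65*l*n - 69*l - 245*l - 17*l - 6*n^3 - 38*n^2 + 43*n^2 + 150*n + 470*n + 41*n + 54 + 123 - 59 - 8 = 3*l^3 + 2*l^2 - 331*l - 6*n^3 + n^2*(15*l + 5) + n*(-12*l^2 - 7*l + 661) + 110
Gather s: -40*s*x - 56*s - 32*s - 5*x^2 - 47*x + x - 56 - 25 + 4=s*(-40*x - 88) - 5*x^2 - 46*x - 77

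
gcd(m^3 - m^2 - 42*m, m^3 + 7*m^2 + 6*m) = m^2 + 6*m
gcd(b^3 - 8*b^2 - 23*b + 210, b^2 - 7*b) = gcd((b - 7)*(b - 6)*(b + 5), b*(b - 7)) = b - 7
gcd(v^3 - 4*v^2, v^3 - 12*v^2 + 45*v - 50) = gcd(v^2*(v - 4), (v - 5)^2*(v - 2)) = 1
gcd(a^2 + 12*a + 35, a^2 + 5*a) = a + 5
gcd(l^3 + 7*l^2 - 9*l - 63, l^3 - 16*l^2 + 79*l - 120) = l - 3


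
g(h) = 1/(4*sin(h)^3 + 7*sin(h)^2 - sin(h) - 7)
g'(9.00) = 0.18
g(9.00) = -0.17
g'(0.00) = 0.02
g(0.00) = -0.14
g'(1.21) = -3.70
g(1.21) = 0.68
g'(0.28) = -0.08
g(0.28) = -0.15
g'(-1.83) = -0.09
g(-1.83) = -0.32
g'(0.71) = -0.79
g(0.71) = -0.28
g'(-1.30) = 0.09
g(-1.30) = -0.32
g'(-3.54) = 0.15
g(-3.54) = -0.16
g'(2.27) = 3.08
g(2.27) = -0.53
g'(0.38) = -0.14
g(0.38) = -0.16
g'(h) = (-12*sin(h)^2*cos(h) - 14*sin(h)*cos(h) + cos(h))/(4*sin(h)^3 + 7*sin(h)^2 - sin(h) - 7)^2 = (-12*sin(h)^2 - 14*sin(h) + 1)*cos(h)/(4*sin(h)^3 + 7*sin(h)^2 - sin(h) - 7)^2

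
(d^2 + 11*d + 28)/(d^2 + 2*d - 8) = (d + 7)/(d - 2)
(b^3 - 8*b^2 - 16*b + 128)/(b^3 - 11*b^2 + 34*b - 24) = (b^2 - 4*b - 32)/(b^2 - 7*b + 6)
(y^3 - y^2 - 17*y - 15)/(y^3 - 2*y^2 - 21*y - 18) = (y - 5)/(y - 6)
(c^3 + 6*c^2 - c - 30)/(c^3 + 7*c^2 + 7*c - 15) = (c - 2)/(c - 1)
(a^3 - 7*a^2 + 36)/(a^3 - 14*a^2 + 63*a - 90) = (a + 2)/(a - 5)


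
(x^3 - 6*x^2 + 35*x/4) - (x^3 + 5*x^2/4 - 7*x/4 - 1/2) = -29*x^2/4 + 21*x/2 + 1/2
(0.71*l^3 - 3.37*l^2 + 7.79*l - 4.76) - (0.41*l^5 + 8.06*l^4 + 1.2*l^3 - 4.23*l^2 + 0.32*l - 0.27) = -0.41*l^5 - 8.06*l^4 - 0.49*l^3 + 0.86*l^2 + 7.47*l - 4.49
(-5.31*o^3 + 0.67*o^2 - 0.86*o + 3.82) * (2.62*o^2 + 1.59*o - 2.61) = -13.9122*o^5 - 6.6875*o^4 + 12.6712*o^3 + 6.8923*o^2 + 8.3184*o - 9.9702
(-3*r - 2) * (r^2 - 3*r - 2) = -3*r^3 + 7*r^2 + 12*r + 4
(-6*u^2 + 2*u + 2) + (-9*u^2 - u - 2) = -15*u^2 + u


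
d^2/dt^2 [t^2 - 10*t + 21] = 2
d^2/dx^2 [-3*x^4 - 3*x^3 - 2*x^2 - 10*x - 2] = -36*x^2 - 18*x - 4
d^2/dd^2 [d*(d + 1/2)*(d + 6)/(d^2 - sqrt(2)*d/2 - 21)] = 2*(13*sqrt(2)*d^3 + 98*d^3 + 126*sqrt(2)*d^2 + 1638*d^2 + 6048*d - 126*sqrt(2) + 11466)/(4*d^6 - 6*sqrt(2)*d^5 - 246*d^4 + 251*sqrt(2)*d^3 + 5166*d^2 - 2646*sqrt(2)*d - 37044)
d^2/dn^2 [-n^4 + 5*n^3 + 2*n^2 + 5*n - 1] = -12*n^2 + 30*n + 4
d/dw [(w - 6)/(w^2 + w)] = (-w^2 + 12*w + 6)/(w^2*(w^2 + 2*w + 1))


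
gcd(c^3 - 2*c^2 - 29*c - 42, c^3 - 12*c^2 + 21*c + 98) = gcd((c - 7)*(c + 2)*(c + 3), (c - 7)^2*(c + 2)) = c^2 - 5*c - 14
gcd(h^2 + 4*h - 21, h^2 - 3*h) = h - 3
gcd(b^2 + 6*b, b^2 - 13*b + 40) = 1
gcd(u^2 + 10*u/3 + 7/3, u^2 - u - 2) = u + 1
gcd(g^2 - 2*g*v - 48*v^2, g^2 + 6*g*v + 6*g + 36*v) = g + 6*v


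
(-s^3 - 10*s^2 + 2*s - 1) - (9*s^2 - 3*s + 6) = -s^3 - 19*s^2 + 5*s - 7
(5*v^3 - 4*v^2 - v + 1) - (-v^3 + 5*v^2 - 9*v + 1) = 6*v^3 - 9*v^2 + 8*v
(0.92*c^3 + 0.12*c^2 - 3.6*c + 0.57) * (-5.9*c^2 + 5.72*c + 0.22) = -5.428*c^5 + 4.5544*c^4 + 22.1288*c^3 - 23.9286*c^2 + 2.4684*c + 0.1254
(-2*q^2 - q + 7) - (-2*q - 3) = -2*q^2 + q + 10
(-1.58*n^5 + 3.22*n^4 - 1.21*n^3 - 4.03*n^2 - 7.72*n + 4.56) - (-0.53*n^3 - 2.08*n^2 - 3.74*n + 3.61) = -1.58*n^5 + 3.22*n^4 - 0.68*n^3 - 1.95*n^2 - 3.98*n + 0.95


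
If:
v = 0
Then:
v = 0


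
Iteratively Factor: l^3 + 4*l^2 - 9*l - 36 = (l + 3)*(l^2 + l - 12) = (l + 3)*(l + 4)*(l - 3)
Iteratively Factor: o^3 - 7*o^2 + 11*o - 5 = (o - 5)*(o^2 - 2*o + 1) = (o - 5)*(o - 1)*(o - 1)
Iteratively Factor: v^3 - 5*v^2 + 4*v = (v - 4)*(v^2 - v) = v*(v - 4)*(v - 1)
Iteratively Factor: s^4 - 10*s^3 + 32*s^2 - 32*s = (s - 4)*(s^3 - 6*s^2 + 8*s) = (s - 4)^2*(s^2 - 2*s) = s*(s - 4)^2*(s - 2)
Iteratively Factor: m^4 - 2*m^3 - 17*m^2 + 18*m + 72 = (m - 4)*(m^3 + 2*m^2 - 9*m - 18) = (m - 4)*(m + 3)*(m^2 - m - 6) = (m - 4)*(m + 2)*(m + 3)*(m - 3)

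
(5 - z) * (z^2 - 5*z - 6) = -z^3 + 10*z^2 - 19*z - 30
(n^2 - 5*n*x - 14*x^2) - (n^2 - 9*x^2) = -5*n*x - 5*x^2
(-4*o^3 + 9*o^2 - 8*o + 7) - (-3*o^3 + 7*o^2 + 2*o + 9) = -o^3 + 2*o^2 - 10*o - 2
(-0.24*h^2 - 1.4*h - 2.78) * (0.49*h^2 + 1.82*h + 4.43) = -0.1176*h^4 - 1.1228*h^3 - 4.9734*h^2 - 11.2616*h - 12.3154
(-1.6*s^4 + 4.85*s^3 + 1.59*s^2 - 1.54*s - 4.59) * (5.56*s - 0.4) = -8.896*s^5 + 27.606*s^4 + 6.9004*s^3 - 9.1984*s^2 - 24.9044*s + 1.836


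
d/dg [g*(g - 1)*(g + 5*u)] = 3*g^2 + 10*g*u - 2*g - 5*u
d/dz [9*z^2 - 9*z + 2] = 18*z - 9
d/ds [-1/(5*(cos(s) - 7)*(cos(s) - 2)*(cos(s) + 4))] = (3*sin(s)^2 + 10*cos(s) + 19)*sin(s)/(5*(cos(s) - 7)^2*(cos(s) - 2)^2*(cos(s) + 4)^2)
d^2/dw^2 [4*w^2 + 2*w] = 8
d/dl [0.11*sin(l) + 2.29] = 0.11*cos(l)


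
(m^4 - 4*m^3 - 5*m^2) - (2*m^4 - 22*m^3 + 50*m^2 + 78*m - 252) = -m^4 + 18*m^3 - 55*m^2 - 78*m + 252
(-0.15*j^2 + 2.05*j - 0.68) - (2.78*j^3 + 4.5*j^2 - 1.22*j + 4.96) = -2.78*j^3 - 4.65*j^2 + 3.27*j - 5.64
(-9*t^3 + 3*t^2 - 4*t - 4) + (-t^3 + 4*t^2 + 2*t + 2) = -10*t^3 + 7*t^2 - 2*t - 2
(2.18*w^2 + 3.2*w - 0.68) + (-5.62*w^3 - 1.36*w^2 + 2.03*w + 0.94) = -5.62*w^3 + 0.82*w^2 + 5.23*w + 0.26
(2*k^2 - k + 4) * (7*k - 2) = 14*k^3 - 11*k^2 + 30*k - 8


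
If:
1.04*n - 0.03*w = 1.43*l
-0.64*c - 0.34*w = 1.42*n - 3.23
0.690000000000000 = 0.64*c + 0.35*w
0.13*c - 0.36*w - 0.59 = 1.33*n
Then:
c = 4.59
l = 1.40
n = 1.74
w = -6.42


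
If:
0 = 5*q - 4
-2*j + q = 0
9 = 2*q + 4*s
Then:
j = 2/5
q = 4/5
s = 37/20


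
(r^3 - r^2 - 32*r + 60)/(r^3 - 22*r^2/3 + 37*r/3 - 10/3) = 3*(r + 6)/(3*r - 1)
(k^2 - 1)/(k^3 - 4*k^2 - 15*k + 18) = (k + 1)/(k^2 - 3*k - 18)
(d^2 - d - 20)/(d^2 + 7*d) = (d^2 - d - 20)/(d*(d + 7))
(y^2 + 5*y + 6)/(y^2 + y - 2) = (y + 3)/(y - 1)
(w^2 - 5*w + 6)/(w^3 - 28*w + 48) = (w - 3)/(w^2 + 2*w - 24)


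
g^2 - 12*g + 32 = (g - 8)*(g - 4)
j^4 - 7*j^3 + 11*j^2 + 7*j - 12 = (j - 4)*(j - 3)*(j - 1)*(j + 1)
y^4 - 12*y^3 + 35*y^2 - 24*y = y*(y - 8)*(y - 3)*(y - 1)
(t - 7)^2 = t^2 - 14*t + 49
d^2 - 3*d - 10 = (d - 5)*(d + 2)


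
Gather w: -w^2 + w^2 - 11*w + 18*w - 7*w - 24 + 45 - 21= 0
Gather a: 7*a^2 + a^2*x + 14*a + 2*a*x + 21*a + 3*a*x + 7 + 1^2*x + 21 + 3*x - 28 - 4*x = a^2*(x + 7) + a*(5*x + 35)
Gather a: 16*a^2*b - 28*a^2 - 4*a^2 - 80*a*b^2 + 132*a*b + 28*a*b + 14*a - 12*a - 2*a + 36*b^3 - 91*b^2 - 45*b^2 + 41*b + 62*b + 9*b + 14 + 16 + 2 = a^2*(16*b - 32) + a*(-80*b^2 + 160*b) + 36*b^3 - 136*b^2 + 112*b + 32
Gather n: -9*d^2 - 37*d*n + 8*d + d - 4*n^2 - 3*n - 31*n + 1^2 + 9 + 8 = -9*d^2 + 9*d - 4*n^2 + n*(-37*d - 34) + 18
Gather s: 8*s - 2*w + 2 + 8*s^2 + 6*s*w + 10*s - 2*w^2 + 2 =8*s^2 + s*(6*w + 18) - 2*w^2 - 2*w + 4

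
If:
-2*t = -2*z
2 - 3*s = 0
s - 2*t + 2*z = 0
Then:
No Solution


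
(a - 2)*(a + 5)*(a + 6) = a^3 + 9*a^2 + 8*a - 60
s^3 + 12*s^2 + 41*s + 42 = (s + 2)*(s + 3)*(s + 7)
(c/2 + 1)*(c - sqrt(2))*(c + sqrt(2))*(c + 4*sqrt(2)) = c^4/2 + c^3 + 2*sqrt(2)*c^3 - c^2 + 4*sqrt(2)*c^2 - 4*sqrt(2)*c - 2*c - 8*sqrt(2)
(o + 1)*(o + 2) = o^2 + 3*o + 2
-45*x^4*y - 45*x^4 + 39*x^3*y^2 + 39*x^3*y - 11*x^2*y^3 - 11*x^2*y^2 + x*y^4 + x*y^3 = (-5*x + y)*(-3*x + y)^2*(x*y + x)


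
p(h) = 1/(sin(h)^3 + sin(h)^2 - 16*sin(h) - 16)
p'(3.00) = -0.05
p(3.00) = -0.05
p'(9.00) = -0.03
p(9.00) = -0.04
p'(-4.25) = -0.01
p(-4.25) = -0.03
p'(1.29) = 0.00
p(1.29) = -0.03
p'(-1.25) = 8.08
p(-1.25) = -1.30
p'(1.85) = -0.00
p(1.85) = -0.03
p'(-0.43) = 0.17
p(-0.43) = -0.11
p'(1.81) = -0.00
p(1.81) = -0.03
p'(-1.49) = 505.58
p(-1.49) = -20.43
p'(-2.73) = -0.17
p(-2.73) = -0.11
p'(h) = (-3*sin(h)^2*cos(h) - 2*sin(h)*cos(h) + 16*cos(h))/(sin(h)^3 + sin(h)^2 - 16*sin(h) - 16)^2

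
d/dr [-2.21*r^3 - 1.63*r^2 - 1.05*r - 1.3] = -6.63*r^2 - 3.26*r - 1.05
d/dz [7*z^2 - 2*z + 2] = 14*z - 2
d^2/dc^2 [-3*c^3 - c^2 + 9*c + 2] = -18*c - 2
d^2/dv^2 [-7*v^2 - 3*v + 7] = -14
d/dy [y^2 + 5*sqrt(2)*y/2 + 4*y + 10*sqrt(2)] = 2*y + 5*sqrt(2)/2 + 4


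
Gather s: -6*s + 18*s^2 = 18*s^2 - 6*s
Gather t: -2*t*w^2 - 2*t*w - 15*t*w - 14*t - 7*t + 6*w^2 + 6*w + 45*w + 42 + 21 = t*(-2*w^2 - 17*w - 21) + 6*w^2 + 51*w + 63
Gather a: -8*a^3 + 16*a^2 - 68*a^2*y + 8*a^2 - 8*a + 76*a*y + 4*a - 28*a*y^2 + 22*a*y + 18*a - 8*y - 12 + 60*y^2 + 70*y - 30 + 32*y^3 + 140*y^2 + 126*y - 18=-8*a^3 + a^2*(24 - 68*y) + a*(-28*y^2 + 98*y + 14) + 32*y^3 + 200*y^2 + 188*y - 60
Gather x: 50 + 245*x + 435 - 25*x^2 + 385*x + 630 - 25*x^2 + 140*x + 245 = -50*x^2 + 770*x + 1360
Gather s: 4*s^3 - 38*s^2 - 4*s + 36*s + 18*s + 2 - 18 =4*s^3 - 38*s^2 + 50*s - 16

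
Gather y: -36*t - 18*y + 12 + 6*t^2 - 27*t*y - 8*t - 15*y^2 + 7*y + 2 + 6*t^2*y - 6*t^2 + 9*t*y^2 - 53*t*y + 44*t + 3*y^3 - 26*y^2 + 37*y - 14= 3*y^3 + y^2*(9*t - 41) + y*(6*t^2 - 80*t + 26)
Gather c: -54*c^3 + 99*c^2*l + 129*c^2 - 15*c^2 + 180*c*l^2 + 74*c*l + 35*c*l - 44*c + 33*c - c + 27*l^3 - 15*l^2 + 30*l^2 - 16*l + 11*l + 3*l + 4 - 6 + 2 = -54*c^3 + c^2*(99*l + 114) + c*(180*l^2 + 109*l - 12) + 27*l^3 + 15*l^2 - 2*l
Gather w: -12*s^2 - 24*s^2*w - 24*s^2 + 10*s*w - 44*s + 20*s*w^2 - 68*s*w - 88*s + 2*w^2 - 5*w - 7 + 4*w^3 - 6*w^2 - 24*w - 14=-36*s^2 - 132*s + 4*w^3 + w^2*(20*s - 4) + w*(-24*s^2 - 58*s - 29) - 21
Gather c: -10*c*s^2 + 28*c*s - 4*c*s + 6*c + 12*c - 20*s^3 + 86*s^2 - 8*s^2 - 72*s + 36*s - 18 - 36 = c*(-10*s^2 + 24*s + 18) - 20*s^3 + 78*s^2 - 36*s - 54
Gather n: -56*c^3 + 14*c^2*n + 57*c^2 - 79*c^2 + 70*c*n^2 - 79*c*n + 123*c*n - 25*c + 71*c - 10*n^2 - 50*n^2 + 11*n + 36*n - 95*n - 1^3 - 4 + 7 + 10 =-56*c^3 - 22*c^2 + 46*c + n^2*(70*c - 60) + n*(14*c^2 + 44*c - 48) + 12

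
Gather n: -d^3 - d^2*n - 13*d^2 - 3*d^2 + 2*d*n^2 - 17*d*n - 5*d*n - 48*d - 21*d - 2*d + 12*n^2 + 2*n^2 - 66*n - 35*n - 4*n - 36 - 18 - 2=-d^3 - 16*d^2 - 71*d + n^2*(2*d + 14) + n*(-d^2 - 22*d - 105) - 56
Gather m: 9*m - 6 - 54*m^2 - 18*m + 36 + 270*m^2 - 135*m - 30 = 216*m^2 - 144*m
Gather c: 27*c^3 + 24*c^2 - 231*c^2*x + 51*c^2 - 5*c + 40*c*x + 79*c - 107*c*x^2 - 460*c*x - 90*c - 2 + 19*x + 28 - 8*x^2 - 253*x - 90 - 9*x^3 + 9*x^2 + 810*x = 27*c^3 + c^2*(75 - 231*x) + c*(-107*x^2 - 420*x - 16) - 9*x^3 + x^2 + 576*x - 64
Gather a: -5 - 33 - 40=-78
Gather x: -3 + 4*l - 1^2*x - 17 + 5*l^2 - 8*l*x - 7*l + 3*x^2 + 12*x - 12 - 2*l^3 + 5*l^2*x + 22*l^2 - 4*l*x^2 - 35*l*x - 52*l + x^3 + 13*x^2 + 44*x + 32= -2*l^3 + 27*l^2 - 55*l + x^3 + x^2*(16 - 4*l) + x*(5*l^2 - 43*l + 55)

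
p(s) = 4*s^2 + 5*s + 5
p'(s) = 8*s + 5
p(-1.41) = 5.90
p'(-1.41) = -6.28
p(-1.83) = 9.25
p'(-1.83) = -9.64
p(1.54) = 22.19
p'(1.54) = 17.32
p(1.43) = 20.33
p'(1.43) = 16.44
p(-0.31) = 3.83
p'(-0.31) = 2.52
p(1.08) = 15.07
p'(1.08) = 13.64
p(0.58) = 9.25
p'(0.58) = 9.64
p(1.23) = 17.20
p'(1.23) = 14.84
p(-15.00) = 830.00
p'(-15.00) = -115.00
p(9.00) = 374.00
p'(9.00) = 77.00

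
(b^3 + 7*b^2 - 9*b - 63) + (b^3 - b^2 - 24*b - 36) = 2*b^3 + 6*b^2 - 33*b - 99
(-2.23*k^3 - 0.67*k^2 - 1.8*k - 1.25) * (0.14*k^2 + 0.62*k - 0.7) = -0.3122*k^5 - 1.4764*k^4 + 0.8936*k^3 - 0.822*k^2 + 0.485*k + 0.875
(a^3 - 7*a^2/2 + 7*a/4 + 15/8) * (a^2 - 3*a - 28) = a^5 - 13*a^4/2 - 63*a^3/4 + 757*a^2/8 - 437*a/8 - 105/2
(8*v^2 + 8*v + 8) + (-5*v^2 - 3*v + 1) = 3*v^2 + 5*v + 9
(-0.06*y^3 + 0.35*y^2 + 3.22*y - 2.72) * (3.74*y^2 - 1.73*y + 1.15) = -0.2244*y^5 + 1.4128*y^4 + 11.3683*y^3 - 15.3409*y^2 + 8.4086*y - 3.128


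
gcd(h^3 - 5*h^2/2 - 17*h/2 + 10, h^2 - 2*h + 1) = h - 1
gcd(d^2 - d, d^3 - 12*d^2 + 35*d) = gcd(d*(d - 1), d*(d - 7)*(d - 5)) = d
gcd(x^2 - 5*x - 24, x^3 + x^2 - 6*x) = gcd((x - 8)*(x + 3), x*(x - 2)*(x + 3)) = x + 3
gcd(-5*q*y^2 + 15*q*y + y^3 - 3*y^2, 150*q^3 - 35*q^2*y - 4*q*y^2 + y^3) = -5*q + y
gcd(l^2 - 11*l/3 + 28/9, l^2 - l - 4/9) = l - 4/3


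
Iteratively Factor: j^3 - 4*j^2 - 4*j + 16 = (j + 2)*(j^2 - 6*j + 8) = (j - 2)*(j + 2)*(j - 4)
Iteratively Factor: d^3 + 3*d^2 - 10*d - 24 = (d - 3)*(d^2 + 6*d + 8) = (d - 3)*(d + 4)*(d + 2)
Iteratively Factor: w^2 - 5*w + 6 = (w - 2)*(w - 3)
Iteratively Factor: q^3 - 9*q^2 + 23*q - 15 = (q - 5)*(q^2 - 4*q + 3) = (q - 5)*(q - 1)*(q - 3)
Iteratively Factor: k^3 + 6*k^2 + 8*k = (k + 4)*(k^2 + 2*k) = (k + 2)*(k + 4)*(k)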